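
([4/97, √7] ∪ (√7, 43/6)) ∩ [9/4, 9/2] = [9/4, 9/2]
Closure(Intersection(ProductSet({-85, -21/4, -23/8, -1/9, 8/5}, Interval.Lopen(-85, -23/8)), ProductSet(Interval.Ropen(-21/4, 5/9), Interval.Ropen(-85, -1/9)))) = ProductSet({-21/4, -23/8, -1/9}, Interval(-85, -23/8))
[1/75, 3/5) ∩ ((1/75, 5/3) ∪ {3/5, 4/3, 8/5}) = (1/75, 3/5)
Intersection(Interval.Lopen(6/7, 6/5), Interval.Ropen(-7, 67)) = Interval.Lopen(6/7, 6/5)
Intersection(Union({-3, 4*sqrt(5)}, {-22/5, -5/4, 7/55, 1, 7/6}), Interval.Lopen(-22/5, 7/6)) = {-3, -5/4, 7/55, 1, 7/6}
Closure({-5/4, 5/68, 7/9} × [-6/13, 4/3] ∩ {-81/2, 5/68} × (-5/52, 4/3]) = {5/68} × [-5/52, 4/3]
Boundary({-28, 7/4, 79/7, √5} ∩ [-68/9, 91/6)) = {7/4, 79/7, √5}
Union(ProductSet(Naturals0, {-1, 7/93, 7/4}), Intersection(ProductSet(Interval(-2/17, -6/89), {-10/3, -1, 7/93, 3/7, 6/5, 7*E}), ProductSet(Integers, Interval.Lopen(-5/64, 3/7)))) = ProductSet(Naturals0, {-1, 7/93, 7/4})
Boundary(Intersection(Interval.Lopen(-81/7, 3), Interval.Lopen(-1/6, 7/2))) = {-1/6, 3}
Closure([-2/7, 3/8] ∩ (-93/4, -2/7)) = ∅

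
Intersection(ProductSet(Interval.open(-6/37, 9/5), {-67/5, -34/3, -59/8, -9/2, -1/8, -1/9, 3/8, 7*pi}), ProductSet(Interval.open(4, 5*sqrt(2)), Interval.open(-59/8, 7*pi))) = EmptySet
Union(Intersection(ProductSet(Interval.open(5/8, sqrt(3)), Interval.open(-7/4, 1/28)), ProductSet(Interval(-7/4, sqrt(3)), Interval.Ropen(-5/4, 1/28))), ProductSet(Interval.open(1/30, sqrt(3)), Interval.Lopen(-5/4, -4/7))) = Union(ProductSet(Interval.open(1/30, sqrt(3)), Interval.Lopen(-5/4, -4/7)), ProductSet(Interval.open(5/8, sqrt(3)), Interval.Ropen(-5/4, 1/28)))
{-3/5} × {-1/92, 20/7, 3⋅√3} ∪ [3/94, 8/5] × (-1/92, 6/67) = ({-3/5} × {-1/92, 20/7, 3⋅√3}) ∪ ([3/94, 8/5] × (-1/92, 6/67))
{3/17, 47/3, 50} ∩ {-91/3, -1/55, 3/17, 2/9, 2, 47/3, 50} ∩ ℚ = {3/17, 47/3, 50}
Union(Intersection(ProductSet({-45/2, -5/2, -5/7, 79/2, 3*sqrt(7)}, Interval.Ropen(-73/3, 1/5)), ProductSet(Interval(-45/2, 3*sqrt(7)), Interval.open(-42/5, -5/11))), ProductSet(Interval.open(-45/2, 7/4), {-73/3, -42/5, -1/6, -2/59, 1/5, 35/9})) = Union(ProductSet({-45/2, -5/2, -5/7, 3*sqrt(7)}, Interval.open(-42/5, -5/11)), ProductSet(Interval.open(-45/2, 7/4), {-73/3, -42/5, -1/6, -2/59, 1/5, 35/9}))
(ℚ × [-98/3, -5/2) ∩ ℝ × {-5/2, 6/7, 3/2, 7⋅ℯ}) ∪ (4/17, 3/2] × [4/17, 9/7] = (4/17, 3/2] × [4/17, 9/7]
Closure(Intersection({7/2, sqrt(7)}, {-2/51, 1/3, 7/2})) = {7/2}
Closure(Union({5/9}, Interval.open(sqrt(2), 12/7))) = Union({5/9}, Interval(sqrt(2), 12/7))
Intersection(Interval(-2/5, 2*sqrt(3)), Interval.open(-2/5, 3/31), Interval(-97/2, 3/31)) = Interval.open(-2/5, 3/31)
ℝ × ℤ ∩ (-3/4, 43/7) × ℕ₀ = (-3/4, 43/7) × ℕ₀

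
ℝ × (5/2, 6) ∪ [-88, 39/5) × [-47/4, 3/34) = (ℝ × (5/2, 6)) ∪ ([-88, 39/5) × [-47/4, 3/34))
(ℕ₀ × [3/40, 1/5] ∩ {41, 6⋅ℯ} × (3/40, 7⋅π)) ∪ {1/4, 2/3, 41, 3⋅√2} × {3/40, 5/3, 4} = ({41} × (3/40, 1/5]) ∪ ({1/4, 2/3, 41, 3⋅√2} × {3/40, 5/3, 4})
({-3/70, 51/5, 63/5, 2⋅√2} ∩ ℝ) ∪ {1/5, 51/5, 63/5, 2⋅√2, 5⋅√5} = {-3/70, 1/5, 51/5, 63/5, 2⋅√2, 5⋅√5}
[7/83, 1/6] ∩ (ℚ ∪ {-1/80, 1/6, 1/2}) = ℚ ∩ [7/83, 1/6]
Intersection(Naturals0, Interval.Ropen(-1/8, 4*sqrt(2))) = Range(0, 6, 1)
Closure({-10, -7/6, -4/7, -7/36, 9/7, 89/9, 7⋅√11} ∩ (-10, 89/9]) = {-7/6, -4/7, -7/36, 9/7, 89/9}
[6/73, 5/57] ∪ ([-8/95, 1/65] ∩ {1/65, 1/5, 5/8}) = {1/65} ∪ [6/73, 5/57]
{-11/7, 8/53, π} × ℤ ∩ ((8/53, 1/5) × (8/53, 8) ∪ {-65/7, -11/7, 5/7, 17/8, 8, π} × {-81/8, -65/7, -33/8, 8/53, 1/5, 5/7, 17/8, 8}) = {-11/7, π} × {8}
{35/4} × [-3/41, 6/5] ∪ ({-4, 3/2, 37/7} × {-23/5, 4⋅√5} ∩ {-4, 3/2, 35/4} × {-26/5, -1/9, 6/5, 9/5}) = {35/4} × [-3/41, 6/5]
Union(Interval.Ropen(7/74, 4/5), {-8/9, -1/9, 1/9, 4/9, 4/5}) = Union({-8/9, -1/9}, Interval(7/74, 4/5))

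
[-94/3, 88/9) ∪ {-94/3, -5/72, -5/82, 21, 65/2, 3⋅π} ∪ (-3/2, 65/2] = [-94/3, 65/2]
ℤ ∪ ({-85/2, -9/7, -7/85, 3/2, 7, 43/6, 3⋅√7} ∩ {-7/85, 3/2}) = ℤ ∪ {-7/85, 3/2}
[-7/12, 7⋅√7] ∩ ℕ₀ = {0, 1, …, 18}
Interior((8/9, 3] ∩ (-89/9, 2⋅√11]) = (8/9, 3)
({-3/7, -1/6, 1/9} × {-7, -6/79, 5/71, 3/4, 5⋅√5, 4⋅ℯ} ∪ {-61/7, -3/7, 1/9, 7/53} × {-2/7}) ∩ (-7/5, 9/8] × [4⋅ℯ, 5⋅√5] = {-3/7, -1/6, 1/9} × {5⋅√5, 4⋅ℯ}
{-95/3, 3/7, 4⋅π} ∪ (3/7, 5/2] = {-95/3, 4⋅π} ∪ [3/7, 5/2]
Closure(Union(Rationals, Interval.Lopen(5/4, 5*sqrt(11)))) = Union(Interval(-oo, oo), Rationals)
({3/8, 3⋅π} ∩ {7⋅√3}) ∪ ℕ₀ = ℕ₀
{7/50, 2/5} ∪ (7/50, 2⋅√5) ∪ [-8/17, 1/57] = [-8/17, 1/57] ∪ [7/50, 2⋅√5)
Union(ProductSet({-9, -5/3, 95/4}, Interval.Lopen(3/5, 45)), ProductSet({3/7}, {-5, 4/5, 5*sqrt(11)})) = Union(ProductSet({3/7}, {-5, 4/5, 5*sqrt(11)}), ProductSet({-9, -5/3, 95/4}, Interval.Lopen(3/5, 45)))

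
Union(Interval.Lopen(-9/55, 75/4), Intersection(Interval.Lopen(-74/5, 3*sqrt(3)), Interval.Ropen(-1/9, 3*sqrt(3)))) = Interval.Lopen(-9/55, 75/4)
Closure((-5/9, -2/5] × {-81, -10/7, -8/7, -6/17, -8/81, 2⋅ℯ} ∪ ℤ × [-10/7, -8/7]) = (ℤ × [-10/7, -8/7]) ∪ ([-5/9, -2/5] × {-81, -10/7, -8/7, -6/17, -8/81, 2⋅ℯ})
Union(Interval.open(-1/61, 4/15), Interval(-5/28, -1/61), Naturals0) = Union(Interval.Ropen(-5/28, 4/15), Naturals0)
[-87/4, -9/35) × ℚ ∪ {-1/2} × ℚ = [-87/4, -9/35) × ℚ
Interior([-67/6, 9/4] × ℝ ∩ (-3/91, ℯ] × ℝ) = (-3/91, 9/4) × ℝ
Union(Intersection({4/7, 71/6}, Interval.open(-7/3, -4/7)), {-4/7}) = {-4/7}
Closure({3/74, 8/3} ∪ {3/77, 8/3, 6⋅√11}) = {3/77, 3/74, 8/3, 6⋅√11}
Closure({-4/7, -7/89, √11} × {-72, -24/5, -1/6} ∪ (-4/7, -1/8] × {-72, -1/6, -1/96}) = ([-4/7, -1/8] × {-72, -1/6, -1/96}) ∪ ({-4/7, -7/89, √11} × {-72, -24/5, -1/6})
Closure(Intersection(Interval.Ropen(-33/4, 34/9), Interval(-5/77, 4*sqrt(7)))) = Interval(-5/77, 34/9)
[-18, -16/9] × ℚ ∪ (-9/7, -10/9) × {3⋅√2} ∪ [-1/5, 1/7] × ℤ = ([-18, -16/9] × ℚ) ∪ ([-1/5, 1/7] × ℤ) ∪ ((-9/7, -10/9) × {3⋅√2})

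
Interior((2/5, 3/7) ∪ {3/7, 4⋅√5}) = (2/5, 3/7)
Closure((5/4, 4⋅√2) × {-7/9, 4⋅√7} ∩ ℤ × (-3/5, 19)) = {2, 3, 4, 5} × {4⋅√7}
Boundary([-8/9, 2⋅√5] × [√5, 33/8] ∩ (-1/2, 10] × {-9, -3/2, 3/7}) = ∅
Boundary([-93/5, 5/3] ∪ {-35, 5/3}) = {-35, -93/5, 5/3}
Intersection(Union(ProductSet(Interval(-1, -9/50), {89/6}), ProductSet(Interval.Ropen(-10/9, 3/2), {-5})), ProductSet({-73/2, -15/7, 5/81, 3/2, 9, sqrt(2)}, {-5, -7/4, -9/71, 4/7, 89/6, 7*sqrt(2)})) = ProductSet({5/81, sqrt(2)}, {-5})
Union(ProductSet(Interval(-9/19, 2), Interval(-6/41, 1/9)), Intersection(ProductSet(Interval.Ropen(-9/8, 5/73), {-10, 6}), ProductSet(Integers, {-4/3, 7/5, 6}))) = Union(ProductSet(Interval(-9/19, 2), Interval(-6/41, 1/9)), ProductSet(Range(-1, 1, 1), {6}))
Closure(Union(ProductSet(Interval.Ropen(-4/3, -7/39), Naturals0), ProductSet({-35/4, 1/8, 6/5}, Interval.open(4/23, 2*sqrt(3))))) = Union(ProductSet({-35/4, 1/8, 6/5}, Interval(4/23, 2*sqrt(3))), ProductSet(Interval(-4/3, -7/39), Naturals0))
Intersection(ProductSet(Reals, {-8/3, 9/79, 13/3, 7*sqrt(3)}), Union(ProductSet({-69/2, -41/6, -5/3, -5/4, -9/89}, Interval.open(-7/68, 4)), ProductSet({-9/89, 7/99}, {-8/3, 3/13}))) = Union(ProductSet({-9/89, 7/99}, {-8/3}), ProductSet({-69/2, -41/6, -5/3, -5/4, -9/89}, {9/79}))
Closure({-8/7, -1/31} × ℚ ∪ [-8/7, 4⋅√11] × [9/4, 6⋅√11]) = ({-8/7} × ℝ) ∪ ([-8/7, 4⋅√11] × [9/4, 6⋅√11]) ∪ ({-8/7, -1/31} × (ℚ ∪ (-∞, 9/4] ∪ [6⋅√11, ∞)))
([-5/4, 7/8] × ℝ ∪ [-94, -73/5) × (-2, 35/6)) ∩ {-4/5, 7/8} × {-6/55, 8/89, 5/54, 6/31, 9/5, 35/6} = {-4/5, 7/8} × {-6/55, 8/89, 5/54, 6/31, 9/5, 35/6}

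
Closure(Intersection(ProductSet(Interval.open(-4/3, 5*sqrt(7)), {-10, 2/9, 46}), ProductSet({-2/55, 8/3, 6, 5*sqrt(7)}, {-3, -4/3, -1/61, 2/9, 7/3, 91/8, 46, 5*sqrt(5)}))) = ProductSet({-2/55, 8/3, 6}, {2/9, 46})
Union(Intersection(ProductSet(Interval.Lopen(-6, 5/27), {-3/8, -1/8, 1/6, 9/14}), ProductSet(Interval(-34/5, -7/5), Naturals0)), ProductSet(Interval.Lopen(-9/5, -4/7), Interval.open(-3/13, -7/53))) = ProductSet(Interval.Lopen(-9/5, -4/7), Interval.open(-3/13, -7/53))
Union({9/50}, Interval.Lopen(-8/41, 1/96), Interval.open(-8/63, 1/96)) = Union({9/50}, Interval.Lopen(-8/41, 1/96))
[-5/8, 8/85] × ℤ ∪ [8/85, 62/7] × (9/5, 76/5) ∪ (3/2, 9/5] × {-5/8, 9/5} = ([-5/8, 8/85] × ℤ) ∪ ((3/2, 9/5] × {-5/8, 9/5}) ∪ ([8/85, 62/7] × (9/5, 76/5))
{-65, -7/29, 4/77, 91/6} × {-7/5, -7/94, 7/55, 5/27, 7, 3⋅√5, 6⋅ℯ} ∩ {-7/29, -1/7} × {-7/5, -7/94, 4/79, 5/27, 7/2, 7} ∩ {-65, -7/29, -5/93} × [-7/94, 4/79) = {-7/29} × {-7/94}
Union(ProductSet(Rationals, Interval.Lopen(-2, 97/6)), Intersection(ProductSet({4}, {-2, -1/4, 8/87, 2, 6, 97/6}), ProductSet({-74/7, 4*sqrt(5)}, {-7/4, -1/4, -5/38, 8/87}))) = ProductSet(Rationals, Interval.Lopen(-2, 97/6))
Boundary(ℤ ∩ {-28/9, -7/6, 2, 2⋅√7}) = {2}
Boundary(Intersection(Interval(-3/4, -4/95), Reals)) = {-3/4, -4/95}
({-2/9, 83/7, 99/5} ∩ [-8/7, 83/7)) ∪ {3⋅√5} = {-2/9, 3⋅√5}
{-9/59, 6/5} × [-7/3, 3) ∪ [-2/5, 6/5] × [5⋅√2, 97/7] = ({-9/59, 6/5} × [-7/3, 3)) ∪ ([-2/5, 6/5] × [5⋅√2, 97/7])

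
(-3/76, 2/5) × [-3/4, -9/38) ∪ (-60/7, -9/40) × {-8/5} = ((-60/7, -9/40) × {-8/5}) ∪ ((-3/76, 2/5) × [-3/4, -9/38))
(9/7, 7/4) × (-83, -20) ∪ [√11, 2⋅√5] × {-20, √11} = ((9/7, 7/4) × (-83, -20)) ∪ ([√11, 2⋅√5] × {-20, √11})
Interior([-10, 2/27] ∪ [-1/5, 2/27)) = (-10, 2/27)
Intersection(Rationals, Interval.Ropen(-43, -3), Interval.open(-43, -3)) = Intersection(Interval.open(-43, -3), Rationals)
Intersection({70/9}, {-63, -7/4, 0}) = EmptySet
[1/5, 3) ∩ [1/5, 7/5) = [1/5, 7/5)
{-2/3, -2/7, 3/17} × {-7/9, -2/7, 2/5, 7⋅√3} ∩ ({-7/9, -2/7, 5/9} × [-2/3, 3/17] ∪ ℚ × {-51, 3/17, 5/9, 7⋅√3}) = ({-2/7} × {-2/7}) ∪ ({-2/3, -2/7, 3/17} × {7⋅√3})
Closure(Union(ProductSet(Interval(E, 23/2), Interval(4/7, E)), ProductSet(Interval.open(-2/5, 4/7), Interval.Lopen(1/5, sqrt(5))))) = Union(ProductSet({-2/5, 4/7}, Interval(1/5, sqrt(5))), ProductSet(Interval(-2/5, 4/7), {1/5, sqrt(5)}), ProductSet(Interval.open(-2/5, 4/7), Interval.Lopen(1/5, sqrt(5))), ProductSet(Interval(E, 23/2), Interval(4/7, E)))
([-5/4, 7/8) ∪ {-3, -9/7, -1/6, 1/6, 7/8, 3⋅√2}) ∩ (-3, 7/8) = {-9/7} ∪ [-5/4, 7/8)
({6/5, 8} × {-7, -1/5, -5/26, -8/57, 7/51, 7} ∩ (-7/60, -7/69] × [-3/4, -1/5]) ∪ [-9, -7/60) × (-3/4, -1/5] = [-9, -7/60) × (-3/4, -1/5]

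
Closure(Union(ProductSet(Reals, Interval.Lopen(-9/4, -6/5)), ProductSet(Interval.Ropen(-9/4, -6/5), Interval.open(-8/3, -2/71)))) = Union(ProductSet({-9/4, -6/5}, Union(Interval(-8/3, -9/4), Interval(-6/5, -2/71))), ProductSet(Interval(-9/4, -6/5), {-8/3, -2/71}), ProductSet(Interval.Ropen(-9/4, -6/5), Interval.open(-8/3, -2/71)), ProductSet(Reals, Interval.Lopen(-9/4, -6/5)), ProductSet(Union(Interval(-oo, -9/4), Interval(-6/5, oo)), {-9/4, -6/5}))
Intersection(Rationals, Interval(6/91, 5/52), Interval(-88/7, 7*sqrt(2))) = Intersection(Interval(6/91, 5/52), Rationals)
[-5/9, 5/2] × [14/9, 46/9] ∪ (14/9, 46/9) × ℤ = ((14/9, 46/9) × ℤ) ∪ ([-5/9, 5/2] × [14/9, 46/9])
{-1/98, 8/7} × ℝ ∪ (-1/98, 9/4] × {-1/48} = ({-1/98, 8/7} × ℝ) ∪ ((-1/98, 9/4] × {-1/48})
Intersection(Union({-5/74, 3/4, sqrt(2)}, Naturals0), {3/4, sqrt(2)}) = {3/4, sqrt(2)}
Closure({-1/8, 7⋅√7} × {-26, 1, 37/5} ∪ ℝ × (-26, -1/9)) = (ℝ × [-26, -1/9]) ∪ ({-1/8, 7⋅√7} × {-26, 1, 37/5})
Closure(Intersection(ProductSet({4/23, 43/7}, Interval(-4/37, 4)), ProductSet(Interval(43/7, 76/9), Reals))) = ProductSet({43/7}, Interval(-4/37, 4))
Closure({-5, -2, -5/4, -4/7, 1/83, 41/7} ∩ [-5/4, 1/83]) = {-5/4, -4/7, 1/83}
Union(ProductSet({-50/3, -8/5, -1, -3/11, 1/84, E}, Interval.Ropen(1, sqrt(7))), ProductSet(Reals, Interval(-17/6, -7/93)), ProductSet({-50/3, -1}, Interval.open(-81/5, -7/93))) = Union(ProductSet({-50/3, -1}, Interval.open(-81/5, -7/93)), ProductSet({-50/3, -8/5, -1, -3/11, 1/84, E}, Interval.Ropen(1, sqrt(7))), ProductSet(Reals, Interval(-17/6, -7/93)))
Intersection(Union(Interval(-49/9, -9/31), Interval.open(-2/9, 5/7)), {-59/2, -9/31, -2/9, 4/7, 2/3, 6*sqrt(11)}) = {-9/31, 4/7, 2/3}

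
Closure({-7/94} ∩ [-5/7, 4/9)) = {-7/94}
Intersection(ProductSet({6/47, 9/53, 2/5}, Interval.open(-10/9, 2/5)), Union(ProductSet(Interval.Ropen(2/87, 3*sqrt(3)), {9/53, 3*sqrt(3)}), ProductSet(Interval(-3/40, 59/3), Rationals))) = ProductSet({6/47, 9/53, 2/5}, Intersection(Interval.open(-10/9, 2/5), Rationals))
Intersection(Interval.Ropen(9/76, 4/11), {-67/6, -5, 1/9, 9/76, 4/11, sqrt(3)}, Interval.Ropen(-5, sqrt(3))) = {9/76}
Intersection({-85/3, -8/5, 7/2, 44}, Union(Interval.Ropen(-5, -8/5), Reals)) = {-85/3, -8/5, 7/2, 44}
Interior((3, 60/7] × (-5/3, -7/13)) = (3, 60/7) × (-5/3, -7/13)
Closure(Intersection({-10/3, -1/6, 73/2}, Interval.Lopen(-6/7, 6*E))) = {-1/6}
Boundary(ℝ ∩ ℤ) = ℤ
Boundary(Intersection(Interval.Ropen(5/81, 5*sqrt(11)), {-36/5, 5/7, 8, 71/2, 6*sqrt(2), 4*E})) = {5/7, 8, 6*sqrt(2), 4*E}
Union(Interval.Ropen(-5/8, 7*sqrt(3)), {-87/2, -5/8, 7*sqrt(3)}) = Union({-87/2}, Interval(-5/8, 7*sqrt(3)))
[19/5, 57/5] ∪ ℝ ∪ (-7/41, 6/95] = (-∞, ∞)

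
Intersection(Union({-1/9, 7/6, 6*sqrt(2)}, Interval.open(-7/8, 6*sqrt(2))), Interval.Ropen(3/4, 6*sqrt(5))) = Interval(3/4, 6*sqrt(2))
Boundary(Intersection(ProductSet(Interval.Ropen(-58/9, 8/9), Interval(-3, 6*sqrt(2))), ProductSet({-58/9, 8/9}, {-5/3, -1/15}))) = ProductSet({-58/9}, {-5/3, -1/15})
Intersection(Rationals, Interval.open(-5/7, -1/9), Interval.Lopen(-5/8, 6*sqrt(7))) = Intersection(Interval.open(-5/8, -1/9), Rationals)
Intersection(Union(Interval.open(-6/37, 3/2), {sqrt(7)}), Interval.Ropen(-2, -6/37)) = EmptySet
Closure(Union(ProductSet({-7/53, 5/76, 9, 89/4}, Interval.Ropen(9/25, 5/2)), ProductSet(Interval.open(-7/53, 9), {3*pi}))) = Union(ProductSet({-7/53, 5/76, 9, 89/4}, Interval(9/25, 5/2)), ProductSet(Interval(-7/53, 9), {3*pi}))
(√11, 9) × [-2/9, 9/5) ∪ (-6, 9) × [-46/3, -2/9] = ((-6, 9) × [-46/3, -2/9]) ∪ ((√11, 9) × [-2/9, 9/5))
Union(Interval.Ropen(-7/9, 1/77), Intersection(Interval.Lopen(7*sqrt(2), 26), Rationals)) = Union(Intersection(Interval.Lopen(7*sqrt(2), 26), Rationals), Interval.Ropen(-7/9, 1/77))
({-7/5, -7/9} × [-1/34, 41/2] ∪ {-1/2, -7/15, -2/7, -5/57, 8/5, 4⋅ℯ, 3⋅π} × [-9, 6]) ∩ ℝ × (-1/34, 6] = {-7/5, -7/9, -1/2, -7/15, -2/7, -5/57, 8/5, 4⋅ℯ, 3⋅π} × (-1/34, 6]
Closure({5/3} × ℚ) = {5/3} × ℝ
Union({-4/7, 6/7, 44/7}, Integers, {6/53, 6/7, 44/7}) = Union({-4/7, 6/53, 6/7, 44/7}, Integers)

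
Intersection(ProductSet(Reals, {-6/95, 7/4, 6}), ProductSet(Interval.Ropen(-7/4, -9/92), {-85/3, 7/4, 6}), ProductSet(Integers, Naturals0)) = ProductSet(Range(-1, 0, 1), {6})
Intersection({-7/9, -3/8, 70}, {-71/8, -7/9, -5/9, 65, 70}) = {-7/9, 70}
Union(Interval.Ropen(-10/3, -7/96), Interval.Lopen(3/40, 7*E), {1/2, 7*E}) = Union(Interval.Ropen(-10/3, -7/96), Interval.Lopen(3/40, 7*E))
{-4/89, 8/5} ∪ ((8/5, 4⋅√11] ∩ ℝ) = {-4/89} ∪ [8/5, 4⋅√11]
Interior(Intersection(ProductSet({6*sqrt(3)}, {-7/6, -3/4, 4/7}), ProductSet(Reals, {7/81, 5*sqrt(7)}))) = EmptySet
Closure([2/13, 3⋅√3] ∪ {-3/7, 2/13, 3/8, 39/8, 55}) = {-3/7, 55} ∪ [2/13, 3⋅√3]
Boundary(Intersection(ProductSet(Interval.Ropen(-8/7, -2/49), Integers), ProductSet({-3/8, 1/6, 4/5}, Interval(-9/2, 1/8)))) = ProductSet({-3/8}, Range(-4, 1, 1))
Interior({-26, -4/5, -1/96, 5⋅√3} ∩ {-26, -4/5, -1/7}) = ∅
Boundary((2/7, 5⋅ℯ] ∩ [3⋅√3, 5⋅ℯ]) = {3⋅√3, 5⋅ℯ}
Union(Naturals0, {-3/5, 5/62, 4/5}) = Union({-3/5, 5/62, 4/5}, Naturals0)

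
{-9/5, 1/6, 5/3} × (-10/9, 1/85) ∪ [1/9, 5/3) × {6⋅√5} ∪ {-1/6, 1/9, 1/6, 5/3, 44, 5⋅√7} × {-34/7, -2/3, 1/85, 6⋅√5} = ({-9/5, 1/6, 5/3} × (-10/9, 1/85)) ∪ ([1/9, 5/3) × {6⋅√5}) ∪ ({-1/6, 1/9, 1/6, 5/3, 44, 5⋅√7} × {-34/7, -2/3, 1/85, 6⋅√5})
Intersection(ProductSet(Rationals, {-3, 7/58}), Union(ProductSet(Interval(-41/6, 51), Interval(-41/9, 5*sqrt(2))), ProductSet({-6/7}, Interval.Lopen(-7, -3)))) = ProductSet(Intersection(Interval(-41/6, 51), Rationals), {-3, 7/58})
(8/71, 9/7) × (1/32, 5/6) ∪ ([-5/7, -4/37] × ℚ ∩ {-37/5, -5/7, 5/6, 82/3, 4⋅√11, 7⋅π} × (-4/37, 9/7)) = ({-5/7} × (ℚ ∩ (-4/37, 9/7))) ∪ ((8/71, 9/7) × (1/32, 5/6))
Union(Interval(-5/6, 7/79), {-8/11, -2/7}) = Interval(-5/6, 7/79)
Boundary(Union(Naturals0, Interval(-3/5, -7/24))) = Union(Complement(Naturals0, Interval.open(-3/5, -7/24)), {-3/5, -7/24})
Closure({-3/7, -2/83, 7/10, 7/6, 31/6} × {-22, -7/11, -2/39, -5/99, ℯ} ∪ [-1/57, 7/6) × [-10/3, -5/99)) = ({-1/57, 7/6} × [-10/3, -5/99]) ∪ ([-1/57, 7/6] × {-10/3, -5/99}) ∪ ([-1/57, 7/6) × [-10/3, -5/99)) ∪ ({-3/7, -2/83, 7/10, 7/6, 31/6} × {-22, -7/11, -2/39, -5/99, ℯ})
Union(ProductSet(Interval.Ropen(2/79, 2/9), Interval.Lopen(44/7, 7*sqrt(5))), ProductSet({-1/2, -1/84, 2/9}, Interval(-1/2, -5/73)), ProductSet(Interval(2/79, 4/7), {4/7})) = Union(ProductSet({-1/2, -1/84, 2/9}, Interval(-1/2, -5/73)), ProductSet(Interval.Ropen(2/79, 2/9), Interval.Lopen(44/7, 7*sqrt(5))), ProductSet(Interval(2/79, 4/7), {4/7}))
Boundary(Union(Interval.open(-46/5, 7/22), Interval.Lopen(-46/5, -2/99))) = {-46/5, 7/22}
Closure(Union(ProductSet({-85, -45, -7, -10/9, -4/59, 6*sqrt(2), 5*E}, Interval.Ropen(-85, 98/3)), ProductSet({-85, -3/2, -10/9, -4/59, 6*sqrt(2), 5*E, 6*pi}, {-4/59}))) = Union(ProductSet({-85, -45, -7, -10/9, -4/59, 6*sqrt(2), 5*E}, Interval(-85, 98/3)), ProductSet({-85, -3/2, -10/9, -4/59, 6*sqrt(2), 5*E, 6*pi}, {-4/59}))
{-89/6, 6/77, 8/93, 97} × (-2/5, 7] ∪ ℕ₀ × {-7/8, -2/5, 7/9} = (ℕ₀ × {-7/8, -2/5, 7/9}) ∪ ({-89/6, 6/77, 8/93, 97} × (-2/5, 7])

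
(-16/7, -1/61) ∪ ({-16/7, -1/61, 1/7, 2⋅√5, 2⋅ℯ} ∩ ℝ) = [-16/7, -1/61] ∪ {1/7, 2⋅√5, 2⋅ℯ}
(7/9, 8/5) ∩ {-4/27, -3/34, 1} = {1}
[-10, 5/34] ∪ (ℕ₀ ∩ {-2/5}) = [-10, 5/34]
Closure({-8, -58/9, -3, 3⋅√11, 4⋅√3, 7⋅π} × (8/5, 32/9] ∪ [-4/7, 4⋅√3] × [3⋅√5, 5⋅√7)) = ({-8, -58/9, -3, 3⋅√11, 4⋅√3, 7⋅π} × [8/5, 32/9]) ∪ ([-4/7, 4⋅√3] × [3⋅√5, 5⋅√7])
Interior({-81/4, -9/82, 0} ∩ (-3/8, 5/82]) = ∅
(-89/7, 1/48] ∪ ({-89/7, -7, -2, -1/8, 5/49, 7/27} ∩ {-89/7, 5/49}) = [-89/7, 1/48] ∪ {5/49}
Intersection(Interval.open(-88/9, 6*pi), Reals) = Interval.open(-88/9, 6*pi)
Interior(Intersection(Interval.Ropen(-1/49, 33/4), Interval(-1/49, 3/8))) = Interval.open(-1/49, 3/8)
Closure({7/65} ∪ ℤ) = ℤ ∪ {7/65}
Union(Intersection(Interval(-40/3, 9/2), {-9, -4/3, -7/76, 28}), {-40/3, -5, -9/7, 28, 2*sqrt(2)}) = {-40/3, -9, -5, -4/3, -9/7, -7/76, 28, 2*sqrt(2)}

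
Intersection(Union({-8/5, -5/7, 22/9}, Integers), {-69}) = {-69}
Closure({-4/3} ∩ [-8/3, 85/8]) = {-4/3}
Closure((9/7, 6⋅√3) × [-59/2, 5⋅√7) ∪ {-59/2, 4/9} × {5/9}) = ({-59/2, 4/9} × {5/9}) ∪ ({9/7, 6⋅√3} × [-59/2, 5⋅√7]) ∪ ([9/7, 6⋅√3] × {-59/2, 5⋅√7}) ∪ ((9/7, 6⋅√3) × [-59/2, 5⋅√7))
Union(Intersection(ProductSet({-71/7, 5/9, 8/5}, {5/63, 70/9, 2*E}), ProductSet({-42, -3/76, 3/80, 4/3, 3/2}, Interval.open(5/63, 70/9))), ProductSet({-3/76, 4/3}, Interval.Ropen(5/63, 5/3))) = ProductSet({-3/76, 4/3}, Interval.Ropen(5/63, 5/3))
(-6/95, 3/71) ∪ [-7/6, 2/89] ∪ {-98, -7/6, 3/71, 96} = {-98, 96} ∪ [-7/6, 3/71]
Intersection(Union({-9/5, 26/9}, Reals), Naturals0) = Naturals0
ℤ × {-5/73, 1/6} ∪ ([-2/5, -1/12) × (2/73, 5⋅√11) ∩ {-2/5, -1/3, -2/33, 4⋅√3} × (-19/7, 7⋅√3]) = (ℤ × {-5/73, 1/6}) ∪ ({-2/5, -1/3} × (2/73, 7⋅√3])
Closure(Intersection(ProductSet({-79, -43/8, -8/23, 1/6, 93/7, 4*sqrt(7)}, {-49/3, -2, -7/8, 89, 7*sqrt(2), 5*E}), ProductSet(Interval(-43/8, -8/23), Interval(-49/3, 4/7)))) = ProductSet({-43/8, -8/23}, {-49/3, -2, -7/8})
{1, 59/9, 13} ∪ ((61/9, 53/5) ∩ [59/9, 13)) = {1, 59/9, 13} ∪ (61/9, 53/5)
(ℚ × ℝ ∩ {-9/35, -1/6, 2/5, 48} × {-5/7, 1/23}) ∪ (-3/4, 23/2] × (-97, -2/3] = ({-9/35, -1/6, 2/5, 48} × {-5/7, 1/23}) ∪ ((-3/4, 23/2] × (-97, -2/3])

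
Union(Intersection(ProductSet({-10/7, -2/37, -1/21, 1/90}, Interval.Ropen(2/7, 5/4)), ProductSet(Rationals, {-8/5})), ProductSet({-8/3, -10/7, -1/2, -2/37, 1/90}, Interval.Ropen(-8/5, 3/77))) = ProductSet({-8/3, -10/7, -1/2, -2/37, 1/90}, Interval.Ropen(-8/5, 3/77))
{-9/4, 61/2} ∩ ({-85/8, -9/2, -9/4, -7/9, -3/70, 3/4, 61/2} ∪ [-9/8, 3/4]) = {-9/4, 61/2}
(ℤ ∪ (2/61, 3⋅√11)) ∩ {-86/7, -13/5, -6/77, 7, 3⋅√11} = {7}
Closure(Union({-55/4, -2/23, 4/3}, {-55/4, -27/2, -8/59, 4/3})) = {-55/4, -27/2, -8/59, -2/23, 4/3}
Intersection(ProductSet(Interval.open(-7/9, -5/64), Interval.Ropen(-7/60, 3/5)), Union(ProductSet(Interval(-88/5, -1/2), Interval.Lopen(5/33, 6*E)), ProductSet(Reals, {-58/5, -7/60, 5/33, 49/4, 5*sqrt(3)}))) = Union(ProductSet(Interval.Lopen(-7/9, -1/2), Interval.open(5/33, 3/5)), ProductSet(Interval.open(-7/9, -5/64), {-7/60, 5/33}))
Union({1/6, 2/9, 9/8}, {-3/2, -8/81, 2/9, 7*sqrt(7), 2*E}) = {-3/2, -8/81, 1/6, 2/9, 9/8, 7*sqrt(7), 2*E}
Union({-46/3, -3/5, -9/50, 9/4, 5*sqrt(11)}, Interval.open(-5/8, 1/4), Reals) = Interval(-oo, oo)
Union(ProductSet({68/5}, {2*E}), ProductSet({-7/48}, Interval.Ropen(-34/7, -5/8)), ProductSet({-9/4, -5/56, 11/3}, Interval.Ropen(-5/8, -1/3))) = Union(ProductSet({-7/48}, Interval.Ropen(-34/7, -5/8)), ProductSet({68/5}, {2*E}), ProductSet({-9/4, -5/56, 11/3}, Interval.Ropen(-5/8, -1/3)))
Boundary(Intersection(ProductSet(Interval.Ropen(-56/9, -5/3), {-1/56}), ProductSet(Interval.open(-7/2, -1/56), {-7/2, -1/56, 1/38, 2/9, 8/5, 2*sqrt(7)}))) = ProductSet(Interval(-7/2, -5/3), {-1/56})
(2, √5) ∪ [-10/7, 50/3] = [-10/7, 50/3]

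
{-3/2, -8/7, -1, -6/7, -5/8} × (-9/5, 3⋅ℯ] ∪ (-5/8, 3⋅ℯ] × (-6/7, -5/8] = ((-5/8, 3⋅ℯ] × (-6/7, -5/8]) ∪ ({-3/2, -8/7, -1, -6/7, -5/8} × (-9/5, 3⋅ℯ])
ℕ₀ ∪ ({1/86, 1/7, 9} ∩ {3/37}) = ℕ₀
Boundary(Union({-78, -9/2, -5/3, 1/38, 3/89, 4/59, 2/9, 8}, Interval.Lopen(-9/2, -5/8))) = {-78, -9/2, -5/8, 1/38, 3/89, 4/59, 2/9, 8}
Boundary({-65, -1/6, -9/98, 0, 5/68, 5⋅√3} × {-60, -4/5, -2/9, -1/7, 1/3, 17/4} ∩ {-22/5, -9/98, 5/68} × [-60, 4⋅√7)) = {-9/98, 5/68} × {-60, -4/5, -2/9, -1/7, 1/3, 17/4}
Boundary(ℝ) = ∅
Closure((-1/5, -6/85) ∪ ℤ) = ℤ ∪ [-1/5, -6/85]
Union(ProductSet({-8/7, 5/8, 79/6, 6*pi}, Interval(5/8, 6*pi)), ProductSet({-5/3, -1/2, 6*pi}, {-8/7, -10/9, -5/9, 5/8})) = Union(ProductSet({-5/3, -1/2, 6*pi}, {-8/7, -10/9, -5/9, 5/8}), ProductSet({-8/7, 5/8, 79/6, 6*pi}, Interval(5/8, 6*pi)))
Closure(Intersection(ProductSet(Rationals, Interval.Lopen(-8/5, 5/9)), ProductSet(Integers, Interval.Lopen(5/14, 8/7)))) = ProductSet(Integers, Interval(5/14, 5/9))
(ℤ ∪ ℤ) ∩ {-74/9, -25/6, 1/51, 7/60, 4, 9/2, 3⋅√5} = {4}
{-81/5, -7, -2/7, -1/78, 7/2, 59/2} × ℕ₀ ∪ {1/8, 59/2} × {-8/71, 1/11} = ({1/8, 59/2} × {-8/71, 1/11}) ∪ ({-81/5, -7, -2/7, -1/78, 7/2, 59/2} × ℕ₀)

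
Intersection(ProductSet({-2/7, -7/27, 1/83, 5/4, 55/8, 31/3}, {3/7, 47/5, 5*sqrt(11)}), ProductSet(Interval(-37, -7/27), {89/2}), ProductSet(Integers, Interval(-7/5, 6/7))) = EmptySet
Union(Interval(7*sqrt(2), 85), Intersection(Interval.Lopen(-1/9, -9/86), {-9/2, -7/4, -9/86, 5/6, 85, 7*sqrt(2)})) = Union({-9/86}, Interval(7*sqrt(2), 85))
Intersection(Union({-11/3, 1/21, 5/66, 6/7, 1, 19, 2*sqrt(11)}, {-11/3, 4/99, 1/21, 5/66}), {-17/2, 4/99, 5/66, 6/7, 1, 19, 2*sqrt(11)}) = {4/99, 5/66, 6/7, 1, 19, 2*sqrt(11)}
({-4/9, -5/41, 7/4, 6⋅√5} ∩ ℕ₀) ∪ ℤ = ℤ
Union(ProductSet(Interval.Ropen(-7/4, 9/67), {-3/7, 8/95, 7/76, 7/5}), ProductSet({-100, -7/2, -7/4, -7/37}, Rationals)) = Union(ProductSet({-100, -7/2, -7/4, -7/37}, Rationals), ProductSet(Interval.Ropen(-7/4, 9/67), {-3/7, 8/95, 7/76, 7/5}))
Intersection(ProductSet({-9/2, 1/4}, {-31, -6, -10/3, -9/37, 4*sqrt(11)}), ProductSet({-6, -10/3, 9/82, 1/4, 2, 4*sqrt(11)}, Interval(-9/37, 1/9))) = ProductSet({1/4}, {-9/37})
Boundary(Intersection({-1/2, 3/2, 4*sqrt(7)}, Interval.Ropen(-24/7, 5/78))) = {-1/2}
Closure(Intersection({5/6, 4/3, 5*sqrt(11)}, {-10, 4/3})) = {4/3}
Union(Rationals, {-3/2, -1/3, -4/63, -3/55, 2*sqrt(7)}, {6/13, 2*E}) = Union({2*sqrt(7), 2*E}, Rationals)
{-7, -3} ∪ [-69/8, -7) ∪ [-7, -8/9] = [-69/8, -8/9]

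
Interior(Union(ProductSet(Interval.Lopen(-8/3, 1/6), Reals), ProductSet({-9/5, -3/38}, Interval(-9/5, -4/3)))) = ProductSet(Interval.open(-8/3, 1/6), Reals)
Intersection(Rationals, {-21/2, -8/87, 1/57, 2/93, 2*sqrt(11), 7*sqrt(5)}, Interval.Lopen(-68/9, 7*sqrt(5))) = {-8/87, 1/57, 2/93}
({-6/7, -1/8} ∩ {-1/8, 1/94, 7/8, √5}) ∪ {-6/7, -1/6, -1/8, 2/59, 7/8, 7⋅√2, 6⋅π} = {-6/7, -1/6, -1/8, 2/59, 7/8, 7⋅√2, 6⋅π}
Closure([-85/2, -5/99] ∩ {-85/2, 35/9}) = {-85/2}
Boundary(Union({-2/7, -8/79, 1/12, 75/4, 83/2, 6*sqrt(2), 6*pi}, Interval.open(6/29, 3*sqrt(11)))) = {-2/7, -8/79, 1/12, 6/29, 75/4, 83/2, 3*sqrt(11), 6*pi}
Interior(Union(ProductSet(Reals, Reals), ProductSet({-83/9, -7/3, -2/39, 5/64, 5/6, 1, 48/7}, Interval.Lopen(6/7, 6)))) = ProductSet(Reals, Reals)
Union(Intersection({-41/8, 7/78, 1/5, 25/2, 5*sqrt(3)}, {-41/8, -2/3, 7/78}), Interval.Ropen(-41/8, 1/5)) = Interval.Ropen(-41/8, 1/5)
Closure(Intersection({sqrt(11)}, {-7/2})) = EmptySet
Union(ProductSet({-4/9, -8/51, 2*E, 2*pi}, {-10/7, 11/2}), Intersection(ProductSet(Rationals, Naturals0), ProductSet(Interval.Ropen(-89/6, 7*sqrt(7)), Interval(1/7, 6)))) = Union(ProductSet({-4/9, -8/51, 2*E, 2*pi}, {-10/7, 11/2}), ProductSet(Intersection(Interval.Ropen(-89/6, 7*sqrt(7)), Rationals), Range(1, 7, 1)))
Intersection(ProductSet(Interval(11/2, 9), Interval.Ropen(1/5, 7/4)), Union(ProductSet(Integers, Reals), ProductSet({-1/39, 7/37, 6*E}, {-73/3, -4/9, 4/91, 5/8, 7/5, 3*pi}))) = ProductSet(Range(6, 10, 1), Interval.Ropen(1/5, 7/4))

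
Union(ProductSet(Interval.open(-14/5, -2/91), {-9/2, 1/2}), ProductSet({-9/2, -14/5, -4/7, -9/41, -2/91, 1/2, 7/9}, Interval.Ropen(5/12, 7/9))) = Union(ProductSet({-9/2, -14/5, -4/7, -9/41, -2/91, 1/2, 7/9}, Interval.Ropen(5/12, 7/9)), ProductSet(Interval.open(-14/5, -2/91), {-9/2, 1/2}))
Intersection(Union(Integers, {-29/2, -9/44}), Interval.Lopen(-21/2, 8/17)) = Union({-9/44}, Range(-10, 1, 1))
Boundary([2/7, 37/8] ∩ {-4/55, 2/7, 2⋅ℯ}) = {2/7}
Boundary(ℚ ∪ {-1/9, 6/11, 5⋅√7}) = ℝ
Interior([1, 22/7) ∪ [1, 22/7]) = (1, 22/7)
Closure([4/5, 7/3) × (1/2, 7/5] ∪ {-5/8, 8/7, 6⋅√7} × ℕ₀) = ({-5/8, 6⋅√7} × ℕ₀) ∪ ({4/5, 7/3} × [1/2, 7/5]) ∪ ([4/5, 7/3] × {1/2, 7/5}) ∪ ([4/5, 7/3) × (1/2, 7/5]) ∪ ({-5/8, 8/7, 6⋅√7} × (ℕ₀ ∪ (ℕ₀ \ (1/2, 7/5))))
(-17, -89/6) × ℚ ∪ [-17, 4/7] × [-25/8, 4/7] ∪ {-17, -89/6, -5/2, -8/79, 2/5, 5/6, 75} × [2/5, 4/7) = ((-17, -89/6) × ℚ) ∪ ([-17, 4/7] × [-25/8, 4/7]) ∪ ({-17, -89/6, -5/2, -8/79, 2/5, 5/6, 75} × [2/5, 4/7))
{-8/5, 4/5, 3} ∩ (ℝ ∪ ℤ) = {-8/5, 4/5, 3}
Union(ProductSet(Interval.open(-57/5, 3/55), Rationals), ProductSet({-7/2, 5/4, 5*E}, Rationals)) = ProductSet(Union({5/4, 5*E}, Interval.open(-57/5, 3/55)), Rationals)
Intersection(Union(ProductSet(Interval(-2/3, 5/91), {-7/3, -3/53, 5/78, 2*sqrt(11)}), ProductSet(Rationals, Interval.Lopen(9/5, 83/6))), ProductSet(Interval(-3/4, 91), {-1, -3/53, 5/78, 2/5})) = ProductSet(Interval(-2/3, 5/91), {-3/53, 5/78})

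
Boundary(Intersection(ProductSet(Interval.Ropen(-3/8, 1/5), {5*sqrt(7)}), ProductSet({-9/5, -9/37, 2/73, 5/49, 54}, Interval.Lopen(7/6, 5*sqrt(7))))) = ProductSet({-9/37, 2/73, 5/49}, {5*sqrt(7)})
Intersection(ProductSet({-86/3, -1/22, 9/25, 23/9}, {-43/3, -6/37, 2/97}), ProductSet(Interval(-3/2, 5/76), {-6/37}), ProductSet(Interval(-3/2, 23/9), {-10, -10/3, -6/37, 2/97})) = ProductSet({-1/22}, {-6/37})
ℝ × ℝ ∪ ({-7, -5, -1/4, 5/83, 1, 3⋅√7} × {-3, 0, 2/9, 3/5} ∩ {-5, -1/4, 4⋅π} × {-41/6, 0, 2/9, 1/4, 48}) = ℝ × ℝ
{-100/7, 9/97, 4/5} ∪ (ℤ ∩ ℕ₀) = {-100/7, 9/97, 4/5} ∪ ℕ₀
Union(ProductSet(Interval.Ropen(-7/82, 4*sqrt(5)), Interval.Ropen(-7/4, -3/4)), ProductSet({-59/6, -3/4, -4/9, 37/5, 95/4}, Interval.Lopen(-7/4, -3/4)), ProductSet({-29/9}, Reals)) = Union(ProductSet({-29/9}, Reals), ProductSet({-59/6, -3/4, -4/9, 37/5, 95/4}, Interval.Lopen(-7/4, -3/4)), ProductSet(Interval.Ropen(-7/82, 4*sqrt(5)), Interval.Ropen(-7/4, -3/4)))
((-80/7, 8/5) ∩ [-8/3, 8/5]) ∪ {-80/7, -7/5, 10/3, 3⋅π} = {-80/7, 10/3, 3⋅π} ∪ [-8/3, 8/5)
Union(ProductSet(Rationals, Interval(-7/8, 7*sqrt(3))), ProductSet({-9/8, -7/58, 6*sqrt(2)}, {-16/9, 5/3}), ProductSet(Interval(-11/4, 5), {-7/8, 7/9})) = Union(ProductSet({-9/8, -7/58, 6*sqrt(2)}, {-16/9, 5/3}), ProductSet(Interval(-11/4, 5), {-7/8, 7/9}), ProductSet(Rationals, Interval(-7/8, 7*sqrt(3))))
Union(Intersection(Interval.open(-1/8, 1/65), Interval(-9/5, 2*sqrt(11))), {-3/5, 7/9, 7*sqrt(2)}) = Union({-3/5, 7/9, 7*sqrt(2)}, Interval.open(-1/8, 1/65))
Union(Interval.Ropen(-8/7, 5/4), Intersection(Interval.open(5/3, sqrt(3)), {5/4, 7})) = Interval.Ropen(-8/7, 5/4)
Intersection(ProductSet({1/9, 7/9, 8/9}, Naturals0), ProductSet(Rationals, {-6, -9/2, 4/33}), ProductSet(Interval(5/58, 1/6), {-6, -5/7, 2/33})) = EmptySet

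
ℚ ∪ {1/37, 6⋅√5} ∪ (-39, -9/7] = ℚ ∪ [-39, -9/7] ∪ {6⋅√5}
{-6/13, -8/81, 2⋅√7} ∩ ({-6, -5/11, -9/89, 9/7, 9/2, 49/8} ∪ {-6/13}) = {-6/13}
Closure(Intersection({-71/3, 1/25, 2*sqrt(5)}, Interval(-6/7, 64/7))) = {1/25, 2*sqrt(5)}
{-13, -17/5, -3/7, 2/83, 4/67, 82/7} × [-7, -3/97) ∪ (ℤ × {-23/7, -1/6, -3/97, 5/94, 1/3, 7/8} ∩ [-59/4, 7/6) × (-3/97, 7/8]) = ({-14, -13, …, 1} × {5/94, 1/3, 7/8}) ∪ ({-13, -17/5, -3/7, 2/83, 4/67, 82/7} × [-7, -3/97))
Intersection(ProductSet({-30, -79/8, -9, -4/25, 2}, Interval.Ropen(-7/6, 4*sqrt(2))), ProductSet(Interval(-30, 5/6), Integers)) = ProductSet({-30, -79/8, -9, -4/25}, Range(-1, 6, 1))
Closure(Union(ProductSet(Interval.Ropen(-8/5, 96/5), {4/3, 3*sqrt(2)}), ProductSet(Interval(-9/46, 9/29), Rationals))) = Union(ProductSet(Interval(-8/5, 96/5), {4/3, 3*sqrt(2)}), ProductSet(Interval(-9/46, 9/29), Reals))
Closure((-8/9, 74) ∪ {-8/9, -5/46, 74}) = [-8/9, 74]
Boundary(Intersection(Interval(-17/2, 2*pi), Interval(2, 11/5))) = {2, 11/5}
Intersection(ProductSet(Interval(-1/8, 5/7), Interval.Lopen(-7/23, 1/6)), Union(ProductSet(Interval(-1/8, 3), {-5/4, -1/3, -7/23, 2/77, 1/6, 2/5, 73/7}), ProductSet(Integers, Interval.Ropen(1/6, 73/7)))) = ProductSet(Interval(-1/8, 5/7), {2/77, 1/6})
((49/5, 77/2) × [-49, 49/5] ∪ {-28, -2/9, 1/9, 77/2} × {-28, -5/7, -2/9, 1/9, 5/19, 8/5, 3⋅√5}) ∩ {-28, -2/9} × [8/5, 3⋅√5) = {-28, -2/9} × {8/5}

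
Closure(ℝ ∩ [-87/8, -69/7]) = [-87/8, -69/7]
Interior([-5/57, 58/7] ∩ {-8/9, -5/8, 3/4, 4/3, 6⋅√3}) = ∅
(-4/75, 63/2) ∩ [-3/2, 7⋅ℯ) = (-4/75, 7⋅ℯ)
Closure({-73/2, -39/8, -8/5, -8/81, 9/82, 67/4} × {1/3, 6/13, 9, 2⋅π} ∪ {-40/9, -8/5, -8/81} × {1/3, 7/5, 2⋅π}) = ({-40/9, -8/5, -8/81} × {1/3, 7/5, 2⋅π}) ∪ ({-73/2, -39/8, -8/5, -8/81, 9/82, 67/4} × {1/3, 6/13, 9, 2⋅π})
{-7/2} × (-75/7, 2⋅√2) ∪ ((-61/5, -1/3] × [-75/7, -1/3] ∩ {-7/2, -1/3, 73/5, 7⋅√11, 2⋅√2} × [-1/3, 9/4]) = ({-7/2, -1/3} × {-1/3}) ∪ ({-7/2} × (-75/7, 2⋅√2))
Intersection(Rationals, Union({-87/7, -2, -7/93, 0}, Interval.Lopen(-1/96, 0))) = Union({-87/7, -2, -7/93}, Intersection(Interval.Lopen(-1/96, 0), Rationals))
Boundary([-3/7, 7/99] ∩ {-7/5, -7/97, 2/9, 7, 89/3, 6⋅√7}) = {-7/97}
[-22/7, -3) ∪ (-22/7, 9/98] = [-22/7, 9/98]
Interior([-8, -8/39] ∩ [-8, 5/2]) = (-8, -8/39)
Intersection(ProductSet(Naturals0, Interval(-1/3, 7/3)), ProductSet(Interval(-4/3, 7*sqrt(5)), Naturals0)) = ProductSet(Range(0, 16, 1), Range(0, 3, 1))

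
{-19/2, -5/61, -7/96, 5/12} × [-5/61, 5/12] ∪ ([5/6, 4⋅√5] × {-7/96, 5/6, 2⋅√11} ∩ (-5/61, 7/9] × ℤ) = {-19/2, -5/61, -7/96, 5/12} × [-5/61, 5/12]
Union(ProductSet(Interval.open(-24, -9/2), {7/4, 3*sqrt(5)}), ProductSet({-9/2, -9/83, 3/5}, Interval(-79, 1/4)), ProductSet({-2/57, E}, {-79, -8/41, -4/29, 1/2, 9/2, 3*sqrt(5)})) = Union(ProductSet({-2/57, E}, {-79, -8/41, -4/29, 1/2, 9/2, 3*sqrt(5)}), ProductSet({-9/2, -9/83, 3/5}, Interval(-79, 1/4)), ProductSet(Interval.open(-24, -9/2), {7/4, 3*sqrt(5)}))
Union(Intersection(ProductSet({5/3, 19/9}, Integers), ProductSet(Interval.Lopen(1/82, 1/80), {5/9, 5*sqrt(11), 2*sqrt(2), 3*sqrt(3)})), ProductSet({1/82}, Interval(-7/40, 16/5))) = ProductSet({1/82}, Interval(-7/40, 16/5))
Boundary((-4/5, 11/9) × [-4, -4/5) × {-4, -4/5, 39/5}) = (({-4/5, 11/9} × [-4, -4/5]) ∪ ([-4/5, 11/9] × {-4, -4/5}) ∪ ((-4/5, 11/9) × [-4, -4/5))) × {-4, -4/5, 39/5}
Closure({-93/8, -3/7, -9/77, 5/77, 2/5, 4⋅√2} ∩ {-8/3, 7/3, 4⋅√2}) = {4⋅√2}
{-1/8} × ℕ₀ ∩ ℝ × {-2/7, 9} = {-1/8} × {9}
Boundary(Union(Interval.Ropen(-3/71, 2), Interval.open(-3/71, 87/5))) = {-3/71, 87/5}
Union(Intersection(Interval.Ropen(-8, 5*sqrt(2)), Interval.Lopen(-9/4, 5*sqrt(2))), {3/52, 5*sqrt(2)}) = Interval.Lopen(-9/4, 5*sqrt(2))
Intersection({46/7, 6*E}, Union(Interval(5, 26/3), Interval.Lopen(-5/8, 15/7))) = {46/7}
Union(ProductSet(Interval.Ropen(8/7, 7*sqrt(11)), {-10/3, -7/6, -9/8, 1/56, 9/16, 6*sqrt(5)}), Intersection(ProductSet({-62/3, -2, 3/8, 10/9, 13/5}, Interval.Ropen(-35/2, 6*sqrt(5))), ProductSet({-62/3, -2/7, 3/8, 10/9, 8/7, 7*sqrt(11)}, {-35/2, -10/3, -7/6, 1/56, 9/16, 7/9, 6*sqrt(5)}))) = Union(ProductSet({-62/3, 3/8, 10/9}, {-35/2, -10/3, -7/6, 1/56, 9/16, 7/9}), ProductSet(Interval.Ropen(8/7, 7*sqrt(11)), {-10/3, -7/6, -9/8, 1/56, 9/16, 6*sqrt(5)}))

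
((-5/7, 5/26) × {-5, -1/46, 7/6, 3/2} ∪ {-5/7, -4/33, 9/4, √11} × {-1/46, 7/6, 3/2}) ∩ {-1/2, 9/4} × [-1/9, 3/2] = {-1/2, 9/4} × {-1/46, 7/6, 3/2}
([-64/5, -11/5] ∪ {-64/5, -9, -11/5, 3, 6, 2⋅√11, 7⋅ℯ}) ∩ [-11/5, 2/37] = {-11/5}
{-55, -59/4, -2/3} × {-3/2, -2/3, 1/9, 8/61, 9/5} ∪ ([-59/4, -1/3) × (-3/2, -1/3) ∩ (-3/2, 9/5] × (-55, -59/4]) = {-55, -59/4, -2/3} × {-3/2, -2/3, 1/9, 8/61, 9/5}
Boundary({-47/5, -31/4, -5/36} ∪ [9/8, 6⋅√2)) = {-47/5, -31/4, -5/36, 9/8, 6⋅√2}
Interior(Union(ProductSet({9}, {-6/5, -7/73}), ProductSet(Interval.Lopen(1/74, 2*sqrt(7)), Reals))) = ProductSet(Interval.open(1/74, 2*sqrt(7)), Reals)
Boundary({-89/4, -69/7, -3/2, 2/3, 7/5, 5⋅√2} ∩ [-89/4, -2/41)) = {-89/4, -69/7, -3/2}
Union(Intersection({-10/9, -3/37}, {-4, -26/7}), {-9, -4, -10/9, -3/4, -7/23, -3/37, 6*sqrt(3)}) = {-9, -4, -10/9, -3/4, -7/23, -3/37, 6*sqrt(3)}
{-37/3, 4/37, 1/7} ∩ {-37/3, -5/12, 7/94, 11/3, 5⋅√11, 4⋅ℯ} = {-37/3}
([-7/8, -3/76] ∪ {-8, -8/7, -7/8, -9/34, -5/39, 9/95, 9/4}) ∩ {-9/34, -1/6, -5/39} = {-9/34, -1/6, -5/39}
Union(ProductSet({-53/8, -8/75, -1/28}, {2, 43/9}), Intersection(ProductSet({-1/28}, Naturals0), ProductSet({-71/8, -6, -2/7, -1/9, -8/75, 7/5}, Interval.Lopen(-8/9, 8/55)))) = ProductSet({-53/8, -8/75, -1/28}, {2, 43/9})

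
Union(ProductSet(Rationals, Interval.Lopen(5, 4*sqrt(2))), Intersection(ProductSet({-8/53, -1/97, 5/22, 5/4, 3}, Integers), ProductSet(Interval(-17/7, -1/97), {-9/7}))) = ProductSet(Rationals, Interval.Lopen(5, 4*sqrt(2)))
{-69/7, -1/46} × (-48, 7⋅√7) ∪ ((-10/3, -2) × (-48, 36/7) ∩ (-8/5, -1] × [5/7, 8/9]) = {-69/7, -1/46} × (-48, 7⋅√7)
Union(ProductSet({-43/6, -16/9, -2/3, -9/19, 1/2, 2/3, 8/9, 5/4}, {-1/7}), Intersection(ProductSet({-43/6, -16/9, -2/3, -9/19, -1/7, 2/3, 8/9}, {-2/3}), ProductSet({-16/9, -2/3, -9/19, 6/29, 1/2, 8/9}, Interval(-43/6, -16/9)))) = ProductSet({-43/6, -16/9, -2/3, -9/19, 1/2, 2/3, 8/9, 5/4}, {-1/7})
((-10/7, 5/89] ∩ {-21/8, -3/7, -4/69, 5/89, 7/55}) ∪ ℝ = ℝ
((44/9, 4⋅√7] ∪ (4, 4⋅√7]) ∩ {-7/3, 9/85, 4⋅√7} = {4⋅√7}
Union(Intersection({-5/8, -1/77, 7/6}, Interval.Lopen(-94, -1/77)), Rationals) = Rationals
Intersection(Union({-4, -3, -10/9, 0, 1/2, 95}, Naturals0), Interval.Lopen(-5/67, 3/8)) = Range(0, 1, 1)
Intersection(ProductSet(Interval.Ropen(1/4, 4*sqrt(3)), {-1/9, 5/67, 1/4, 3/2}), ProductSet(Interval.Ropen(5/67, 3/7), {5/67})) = ProductSet(Interval.Ropen(1/4, 3/7), {5/67})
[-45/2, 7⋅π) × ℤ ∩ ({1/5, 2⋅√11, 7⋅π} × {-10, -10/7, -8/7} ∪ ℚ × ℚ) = ({1/5, 2⋅√11} × {-10}) ∪ ((ℚ ∩ [-45/2, 7⋅π)) × ℤ)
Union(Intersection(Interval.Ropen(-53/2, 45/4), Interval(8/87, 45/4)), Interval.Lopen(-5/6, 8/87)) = Interval.open(-5/6, 45/4)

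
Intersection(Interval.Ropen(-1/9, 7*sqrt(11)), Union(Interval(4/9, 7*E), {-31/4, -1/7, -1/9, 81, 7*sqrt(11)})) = Union({-1/9}, Interval(4/9, 7*E))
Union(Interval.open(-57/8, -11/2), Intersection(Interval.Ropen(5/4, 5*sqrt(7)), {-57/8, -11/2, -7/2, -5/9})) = Interval.open(-57/8, -11/2)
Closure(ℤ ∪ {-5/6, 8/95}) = ℤ ∪ {-5/6, 8/95}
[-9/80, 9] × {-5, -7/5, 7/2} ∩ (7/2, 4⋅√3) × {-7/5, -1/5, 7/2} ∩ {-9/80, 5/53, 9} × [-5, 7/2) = ∅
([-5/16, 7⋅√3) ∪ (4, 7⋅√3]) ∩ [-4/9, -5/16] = {-5/16}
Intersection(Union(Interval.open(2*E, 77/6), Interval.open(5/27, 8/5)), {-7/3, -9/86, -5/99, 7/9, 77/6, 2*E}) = {7/9}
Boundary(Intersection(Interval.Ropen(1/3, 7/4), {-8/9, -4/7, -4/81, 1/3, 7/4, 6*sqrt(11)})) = {1/3}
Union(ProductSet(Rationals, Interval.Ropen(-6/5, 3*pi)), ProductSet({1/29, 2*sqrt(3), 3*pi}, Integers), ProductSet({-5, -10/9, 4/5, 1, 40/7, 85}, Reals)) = Union(ProductSet({1/29, 2*sqrt(3), 3*pi}, Integers), ProductSet({-5, -10/9, 4/5, 1, 40/7, 85}, Reals), ProductSet(Rationals, Interval.Ropen(-6/5, 3*pi)))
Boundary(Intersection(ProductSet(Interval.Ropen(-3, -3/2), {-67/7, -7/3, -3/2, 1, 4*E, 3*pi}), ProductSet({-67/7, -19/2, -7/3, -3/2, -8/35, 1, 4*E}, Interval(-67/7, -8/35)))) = ProductSet({-7/3}, {-67/7, -7/3, -3/2})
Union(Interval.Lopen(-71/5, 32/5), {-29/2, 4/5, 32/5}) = Union({-29/2}, Interval.Lopen(-71/5, 32/5))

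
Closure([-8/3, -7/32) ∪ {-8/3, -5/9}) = [-8/3, -7/32]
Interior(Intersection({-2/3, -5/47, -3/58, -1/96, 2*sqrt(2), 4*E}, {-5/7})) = EmptySet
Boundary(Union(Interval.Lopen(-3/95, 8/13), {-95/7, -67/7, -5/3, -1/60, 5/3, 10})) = {-95/7, -67/7, -5/3, -3/95, 8/13, 5/3, 10}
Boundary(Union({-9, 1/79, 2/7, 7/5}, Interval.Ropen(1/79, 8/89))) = {-9, 1/79, 8/89, 2/7, 7/5}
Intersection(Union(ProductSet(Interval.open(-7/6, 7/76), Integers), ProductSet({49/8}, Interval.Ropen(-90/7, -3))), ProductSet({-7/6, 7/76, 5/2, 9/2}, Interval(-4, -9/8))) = EmptySet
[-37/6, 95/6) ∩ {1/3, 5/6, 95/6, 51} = {1/3, 5/6}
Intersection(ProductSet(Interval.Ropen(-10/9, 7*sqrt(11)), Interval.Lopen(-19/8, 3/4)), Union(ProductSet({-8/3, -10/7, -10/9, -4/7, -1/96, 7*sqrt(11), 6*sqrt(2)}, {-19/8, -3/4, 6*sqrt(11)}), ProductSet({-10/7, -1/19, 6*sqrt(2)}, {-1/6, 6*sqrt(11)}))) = Union(ProductSet({-1/19, 6*sqrt(2)}, {-1/6}), ProductSet({-10/9, -4/7, -1/96, 6*sqrt(2)}, {-3/4}))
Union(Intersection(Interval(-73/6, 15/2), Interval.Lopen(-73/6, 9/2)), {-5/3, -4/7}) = Interval.Lopen(-73/6, 9/2)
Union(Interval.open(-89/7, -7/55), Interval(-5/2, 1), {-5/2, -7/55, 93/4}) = Union({93/4}, Interval.Lopen(-89/7, 1))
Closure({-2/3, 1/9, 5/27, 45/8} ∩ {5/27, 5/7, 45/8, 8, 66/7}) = {5/27, 45/8}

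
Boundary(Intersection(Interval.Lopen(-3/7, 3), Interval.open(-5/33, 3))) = {-5/33, 3}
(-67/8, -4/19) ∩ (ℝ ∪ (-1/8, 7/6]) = (-67/8, -4/19)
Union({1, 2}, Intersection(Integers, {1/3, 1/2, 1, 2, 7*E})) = {1, 2}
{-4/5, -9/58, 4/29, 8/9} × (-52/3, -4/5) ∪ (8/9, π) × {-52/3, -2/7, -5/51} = ((8/9, π) × {-52/3, -2/7, -5/51}) ∪ ({-4/5, -9/58, 4/29, 8/9} × (-52/3, -4/5))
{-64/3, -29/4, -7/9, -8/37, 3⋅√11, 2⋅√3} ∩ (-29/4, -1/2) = {-7/9}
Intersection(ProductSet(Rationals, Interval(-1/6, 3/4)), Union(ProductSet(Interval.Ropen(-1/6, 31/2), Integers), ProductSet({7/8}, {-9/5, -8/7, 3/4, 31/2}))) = Union(ProductSet({7/8}, {3/4}), ProductSet(Intersection(Interval.Ropen(-1/6, 31/2), Rationals), Range(0, 1, 1)))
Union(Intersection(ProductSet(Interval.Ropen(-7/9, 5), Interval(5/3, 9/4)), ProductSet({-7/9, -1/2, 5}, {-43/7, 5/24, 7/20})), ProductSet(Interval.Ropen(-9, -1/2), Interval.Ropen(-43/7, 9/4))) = ProductSet(Interval.Ropen(-9, -1/2), Interval.Ropen(-43/7, 9/4))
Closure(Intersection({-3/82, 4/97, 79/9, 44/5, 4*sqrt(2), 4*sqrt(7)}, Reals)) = {-3/82, 4/97, 79/9, 44/5, 4*sqrt(2), 4*sqrt(7)}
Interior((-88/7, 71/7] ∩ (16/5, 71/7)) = (16/5, 71/7)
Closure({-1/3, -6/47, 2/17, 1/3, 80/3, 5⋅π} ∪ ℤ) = ℤ ∪ {-1/3, -6/47, 2/17, 1/3, 80/3, 5⋅π}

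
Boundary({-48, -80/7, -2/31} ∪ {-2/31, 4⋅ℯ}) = {-48, -80/7, -2/31, 4⋅ℯ}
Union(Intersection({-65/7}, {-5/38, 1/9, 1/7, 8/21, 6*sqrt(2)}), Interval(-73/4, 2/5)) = Interval(-73/4, 2/5)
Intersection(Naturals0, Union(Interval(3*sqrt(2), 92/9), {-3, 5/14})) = Range(5, 11, 1)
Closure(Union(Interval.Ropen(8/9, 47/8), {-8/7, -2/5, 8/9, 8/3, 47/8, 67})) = Union({-8/7, -2/5, 67}, Interval(8/9, 47/8))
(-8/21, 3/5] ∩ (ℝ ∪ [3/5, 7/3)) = (-8/21, 3/5]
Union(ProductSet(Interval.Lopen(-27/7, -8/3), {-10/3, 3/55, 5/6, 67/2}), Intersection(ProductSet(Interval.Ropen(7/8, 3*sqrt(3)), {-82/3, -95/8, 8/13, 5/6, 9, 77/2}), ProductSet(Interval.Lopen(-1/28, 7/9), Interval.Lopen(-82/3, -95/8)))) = ProductSet(Interval.Lopen(-27/7, -8/3), {-10/3, 3/55, 5/6, 67/2})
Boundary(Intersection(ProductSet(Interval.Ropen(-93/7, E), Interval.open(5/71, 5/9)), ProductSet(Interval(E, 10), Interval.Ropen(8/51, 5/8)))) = EmptySet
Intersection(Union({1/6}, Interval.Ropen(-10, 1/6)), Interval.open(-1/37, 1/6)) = Interval.open(-1/37, 1/6)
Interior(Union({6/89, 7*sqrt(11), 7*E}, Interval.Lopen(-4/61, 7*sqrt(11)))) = Interval.open(-4/61, 7*sqrt(11))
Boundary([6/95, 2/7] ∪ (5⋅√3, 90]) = {6/95, 2/7, 90, 5⋅√3}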